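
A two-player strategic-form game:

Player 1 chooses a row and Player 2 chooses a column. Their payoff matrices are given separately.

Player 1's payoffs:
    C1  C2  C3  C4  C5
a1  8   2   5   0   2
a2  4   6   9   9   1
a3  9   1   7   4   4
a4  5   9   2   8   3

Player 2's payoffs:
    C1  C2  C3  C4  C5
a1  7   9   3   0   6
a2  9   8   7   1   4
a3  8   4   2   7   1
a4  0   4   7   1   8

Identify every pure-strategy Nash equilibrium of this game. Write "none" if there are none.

The unique pure-strategy Nash equilibrium is (a3, C1).

Player 1 against C1: payoffs 8, 4, 9, 5 → best response a3.
Player 1 against C2: payoffs 2, 6, 1, 9 → best response a4.
Player 1 against C3: payoffs 5, 9, 7, 2 → best response a2.
Player 1 against C4: payoffs 0, 9, 4, 8 → best response a2.
Player 1 against C5: payoffs 2, 1, 4, 3 → best response a3.
Player 2 against a1: payoffs 7, 9, 3, 0, 6 → best response C2.
Player 2 against a2: payoffs 9, 8, 7, 1, 4 → best response C1.
Player 2 against a3: payoffs 8, 4, 2, 7, 1 → best response C1.
Player 2 against a4: payoffs 0, 4, 7, 1, 8 → best response C5.
Mutual best responses: (a3, C1).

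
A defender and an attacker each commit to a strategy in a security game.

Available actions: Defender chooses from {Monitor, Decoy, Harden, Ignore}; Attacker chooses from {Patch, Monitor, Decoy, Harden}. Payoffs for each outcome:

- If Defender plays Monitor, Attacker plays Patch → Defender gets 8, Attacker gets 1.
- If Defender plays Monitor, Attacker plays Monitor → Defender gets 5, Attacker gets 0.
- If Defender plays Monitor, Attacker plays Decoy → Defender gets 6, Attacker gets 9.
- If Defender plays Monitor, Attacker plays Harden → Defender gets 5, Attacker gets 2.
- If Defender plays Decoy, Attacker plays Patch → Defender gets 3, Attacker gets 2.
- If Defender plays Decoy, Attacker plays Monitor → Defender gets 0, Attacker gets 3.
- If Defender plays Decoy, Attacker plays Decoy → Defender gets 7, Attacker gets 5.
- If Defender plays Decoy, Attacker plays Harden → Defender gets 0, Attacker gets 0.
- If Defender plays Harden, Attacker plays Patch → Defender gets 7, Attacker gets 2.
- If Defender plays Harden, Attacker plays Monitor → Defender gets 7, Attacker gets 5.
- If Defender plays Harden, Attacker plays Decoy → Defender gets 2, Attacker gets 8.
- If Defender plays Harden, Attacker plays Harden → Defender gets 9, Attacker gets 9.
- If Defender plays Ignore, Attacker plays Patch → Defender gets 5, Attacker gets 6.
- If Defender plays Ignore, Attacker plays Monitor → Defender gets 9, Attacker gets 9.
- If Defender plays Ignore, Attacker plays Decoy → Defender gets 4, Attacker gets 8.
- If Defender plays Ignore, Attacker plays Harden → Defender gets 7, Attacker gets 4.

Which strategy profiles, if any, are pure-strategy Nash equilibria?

The pure Nash equilibria are (Decoy, Decoy); (Harden, Harden); (Ignore, Monitor).

For each strategy profile, look for a profitable unilateral deviation.
(Monitor, Patch): Attacker can switch to Decoy (1 → 9). Not NE.
(Monitor, Monitor): Defender can switch to Harden (5 → 7). Not NE.
(Monitor, Decoy): Defender can switch to Decoy (6 → 7). Not NE.
(Monitor, Harden): Defender can switch to Harden (5 → 9). Not NE.
(Decoy, Patch): Defender can switch to Monitor (3 → 8). Not NE.
(Decoy, Monitor): Defender can switch to Monitor (0 → 5). Not NE.
(Decoy, Decoy): Defender gets 7, best alternative 6; Attacker gets 5, best alternative 3. No profitable deviation — NE.
(Decoy, Harden): Defender can switch to Monitor (0 → 5). Not NE.
(Harden, Patch): Defender can switch to Monitor (7 → 8). Not NE.
(Harden, Harden): Defender gets 9, best alternative 7; Attacker gets 9, best alternative 8. No profitable deviation — NE.
(Ignore, Monitor): Defender gets 9, best alternative 7; Attacker gets 9, best alternative 8. No profitable deviation — NE.
(The remaining 5 profiles each have a profitable deviation by the same check.)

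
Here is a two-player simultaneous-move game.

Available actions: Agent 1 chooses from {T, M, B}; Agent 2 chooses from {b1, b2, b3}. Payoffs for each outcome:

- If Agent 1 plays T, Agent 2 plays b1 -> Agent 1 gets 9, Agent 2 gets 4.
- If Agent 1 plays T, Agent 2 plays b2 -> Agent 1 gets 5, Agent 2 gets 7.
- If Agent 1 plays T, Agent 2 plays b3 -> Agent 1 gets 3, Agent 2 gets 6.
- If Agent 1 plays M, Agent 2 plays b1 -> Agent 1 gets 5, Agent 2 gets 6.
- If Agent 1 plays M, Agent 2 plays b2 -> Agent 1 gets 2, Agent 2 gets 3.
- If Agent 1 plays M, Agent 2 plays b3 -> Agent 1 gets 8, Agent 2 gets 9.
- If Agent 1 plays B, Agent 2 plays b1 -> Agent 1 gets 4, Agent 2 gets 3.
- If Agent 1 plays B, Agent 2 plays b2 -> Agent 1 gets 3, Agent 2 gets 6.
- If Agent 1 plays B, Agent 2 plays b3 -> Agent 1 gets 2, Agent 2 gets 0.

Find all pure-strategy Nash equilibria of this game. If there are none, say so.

(T, b1): Agent 2 can switch to b2 (4 → 7). Not NE.
(T, b2): Agent 1 gets 5, best alternative 3; Agent 2 gets 7, best alternative 6. No profitable deviation — NE.
(T, b3): Agent 1 can switch to M (3 → 8). Not NE.
(M, b1): Agent 1 can switch to T (5 → 9). Not NE.
(M, b2): Agent 1 can switch to T (2 → 5). Not NE.
(M, b3): Agent 1 gets 8, best alternative 3; Agent 2 gets 9, best alternative 6. No profitable deviation — NE.
(B, b1): Agent 1 can switch to T (4 → 9). Not NE.
(B, b2): Agent 1 can switch to T (3 → 5). Not NE.
(B, b3): Agent 1 can switch to T (2 → 3). Not NE.

The pure Nash equilibria are (T, b2); (M, b3).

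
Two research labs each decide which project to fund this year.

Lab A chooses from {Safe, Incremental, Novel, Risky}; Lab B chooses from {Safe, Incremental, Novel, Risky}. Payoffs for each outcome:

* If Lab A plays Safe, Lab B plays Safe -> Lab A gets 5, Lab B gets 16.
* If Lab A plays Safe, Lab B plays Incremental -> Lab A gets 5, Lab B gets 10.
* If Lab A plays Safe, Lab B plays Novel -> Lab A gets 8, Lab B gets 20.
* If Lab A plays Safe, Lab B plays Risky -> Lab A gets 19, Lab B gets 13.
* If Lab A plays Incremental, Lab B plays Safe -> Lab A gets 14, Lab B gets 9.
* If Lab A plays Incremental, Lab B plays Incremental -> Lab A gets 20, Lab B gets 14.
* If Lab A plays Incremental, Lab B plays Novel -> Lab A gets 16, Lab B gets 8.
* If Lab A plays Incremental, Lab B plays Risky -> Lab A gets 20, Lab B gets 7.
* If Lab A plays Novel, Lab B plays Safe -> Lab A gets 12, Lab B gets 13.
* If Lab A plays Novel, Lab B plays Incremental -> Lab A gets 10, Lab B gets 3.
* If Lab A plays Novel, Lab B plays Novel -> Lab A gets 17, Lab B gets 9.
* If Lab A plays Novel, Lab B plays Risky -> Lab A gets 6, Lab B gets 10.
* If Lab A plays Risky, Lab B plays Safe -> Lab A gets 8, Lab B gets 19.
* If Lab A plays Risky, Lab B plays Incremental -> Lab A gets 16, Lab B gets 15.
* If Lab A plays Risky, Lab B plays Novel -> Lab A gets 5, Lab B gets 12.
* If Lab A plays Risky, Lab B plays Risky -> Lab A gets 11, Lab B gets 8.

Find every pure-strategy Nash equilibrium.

Mark each player's best response to every combination of opponents' strategies; a profile where every player is best-responding is a pure Nash equilibrium.
Lab A against Safe: payoffs 5, 14, 12, 8 → best response Incremental.
Lab A against Incremental: payoffs 5, 20, 10, 16 → best response Incremental.
Lab A against Novel: payoffs 8, 16, 17, 5 → best response Novel.
Lab A against Risky: payoffs 19, 20, 6, 11 → best response Incremental.
Lab B against Safe: payoffs 16, 10, 20, 13 → best response Novel.
Lab B against Incremental: payoffs 9, 14, 8, 7 → best response Incremental.
Lab B against Novel: payoffs 13, 3, 9, 10 → best response Safe.
Lab B against Risky: payoffs 19, 15, 12, 8 → best response Safe.
Mutual best responses: (Incremental, Incremental).

(Incremental, Incremental)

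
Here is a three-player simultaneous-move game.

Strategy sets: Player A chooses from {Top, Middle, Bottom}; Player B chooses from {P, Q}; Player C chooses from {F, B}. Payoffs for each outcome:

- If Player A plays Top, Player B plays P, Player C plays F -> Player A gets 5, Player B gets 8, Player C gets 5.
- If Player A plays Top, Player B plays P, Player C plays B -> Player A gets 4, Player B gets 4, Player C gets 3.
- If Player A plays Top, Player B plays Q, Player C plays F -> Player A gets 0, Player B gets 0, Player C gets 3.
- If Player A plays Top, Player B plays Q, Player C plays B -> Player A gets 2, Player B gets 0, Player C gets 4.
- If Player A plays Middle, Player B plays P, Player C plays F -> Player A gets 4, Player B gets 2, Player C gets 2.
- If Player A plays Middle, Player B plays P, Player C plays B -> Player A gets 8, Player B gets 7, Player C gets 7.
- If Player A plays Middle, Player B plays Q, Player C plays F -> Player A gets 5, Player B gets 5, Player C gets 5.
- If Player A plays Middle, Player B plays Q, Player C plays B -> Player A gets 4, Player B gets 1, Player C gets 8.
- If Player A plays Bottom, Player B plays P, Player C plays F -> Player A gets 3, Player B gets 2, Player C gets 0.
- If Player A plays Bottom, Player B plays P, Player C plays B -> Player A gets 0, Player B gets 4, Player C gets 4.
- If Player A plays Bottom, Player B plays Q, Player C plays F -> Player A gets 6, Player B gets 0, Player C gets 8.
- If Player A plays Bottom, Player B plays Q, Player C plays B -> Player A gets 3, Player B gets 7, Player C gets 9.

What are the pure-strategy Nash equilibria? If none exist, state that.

Player A against (P, F): payoffs 5, 4, 3 → best response Top.
Player A against (P, B): payoffs 4, 8, 0 → best response Middle.
Player A against (Q, F): payoffs 0, 5, 6 → best response Bottom.
Player A against (Q, B): payoffs 2, 4, 3 → best response Middle.
Player B against (Top, F): payoffs 8, 0 → best response P.
Player B against (Top, B): payoffs 4, 0 → best response P.
Player B against (Middle, F): payoffs 2, 5 → best response Q.
Player B against (Middle, B): payoffs 7, 1 → best response P.
Player B against (Bottom, F): payoffs 2, 0 → best response P.
Player B against (Bottom, B): payoffs 4, 7 → best response Q.
Player C against (Top, P): payoffs 5, 3 → best response F.
Player C against (Top, Q): payoffs 3, 4 → best response B.
Player C against (Middle, P): payoffs 2, 7 → best response B.
Player C against (Middle, Q): payoffs 5, 8 → best response B.
Player C against (Bottom, P): payoffs 0, 4 → best response B.
Player C against (Bottom, Q): payoffs 8, 9 → best response B.
Mutual best responses: (Top, P, F); (Middle, P, B).

(Top, P, F), (Middle, P, B)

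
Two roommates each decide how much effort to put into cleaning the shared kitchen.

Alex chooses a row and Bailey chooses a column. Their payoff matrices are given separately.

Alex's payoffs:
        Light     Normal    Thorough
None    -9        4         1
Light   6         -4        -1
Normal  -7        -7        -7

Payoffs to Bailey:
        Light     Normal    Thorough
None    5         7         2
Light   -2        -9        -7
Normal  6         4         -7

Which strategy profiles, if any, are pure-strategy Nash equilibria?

Mark each player's best response to every combination of opponents' strategies; a profile where every player is best-responding is a pure Nash equilibrium.
Alex against Light: payoffs -9, 6, -7 → best response Light.
Alex against Normal: payoffs 4, -4, -7 → best response None.
Alex against Thorough: payoffs 1, -1, -7 → best response None.
Bailey against None: payoffs 5, 7, 2 → best response Normal.
Bailey against Light: payoffs -2, -9, -7 → best response Light.
Bailey against Normal: payoffs 6, 4, -7 → best response Light.
Mutual best responses: (None, Normal); (Light, Light).

Pure-strategy Nash equilibria: (None, Normal) and (Light, Light)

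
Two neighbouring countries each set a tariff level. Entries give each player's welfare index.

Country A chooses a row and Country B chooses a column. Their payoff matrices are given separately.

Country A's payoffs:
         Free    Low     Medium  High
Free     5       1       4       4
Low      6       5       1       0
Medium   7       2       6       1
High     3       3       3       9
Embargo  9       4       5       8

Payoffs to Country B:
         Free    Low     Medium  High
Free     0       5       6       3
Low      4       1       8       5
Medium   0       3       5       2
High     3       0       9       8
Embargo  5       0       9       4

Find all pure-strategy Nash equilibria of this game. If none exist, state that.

(Medium, Medium)

Country A against Free: payoffs 5, 6, 7, 3, 9 → best response Embargo.
Country A against Low: payoffs 1, 5, 2, 3, 4 → best response Low.
Country A against Medium: payoffs 4, 1, 6, 3, 5 → best response Medium.
Country A against High: payoffs 4, 0, 1, 9, 8 → best response High.
Country B against Free: payoffs 0, 5, 6, 3 → best response Medium.
Country B against Low: payoffs 4, 1, 8, 5 → best response Medium.
Country B against Medium: payoffs 0, 3, 5, 2 → best response Medium.
Country B against High: payoffs 3, 0, 9, 8 → best response Medium.
Country B against Embargo: payoffs 5, 0, 9, 4 → best response Medium.
Mutual best responses: (Medium, Medium).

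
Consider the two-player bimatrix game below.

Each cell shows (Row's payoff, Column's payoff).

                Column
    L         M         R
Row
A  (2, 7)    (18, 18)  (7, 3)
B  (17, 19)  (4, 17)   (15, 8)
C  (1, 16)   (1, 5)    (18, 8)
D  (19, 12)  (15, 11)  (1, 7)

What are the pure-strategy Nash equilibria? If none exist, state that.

Row against L: payoffs 2, 17, 1, 19 → best response D.
Row against M: payoffs 18, 4, 1, 15 → best response A.
Row against R: payoffs 7, 15, 18, 1 → best response C.
Column against A: payoffs 7, 18, 3 → best response M.
Column against B: payoffs 19, 17, 8 → best response L.
Column against C: payoffs 16, 5, 8 → best response L.
Column against D: payoffs 12, 11, 7 → best response L.
Mutual best responses: (A, M); (D, L).

The pure Nash equilibria are (A, M); (D, L).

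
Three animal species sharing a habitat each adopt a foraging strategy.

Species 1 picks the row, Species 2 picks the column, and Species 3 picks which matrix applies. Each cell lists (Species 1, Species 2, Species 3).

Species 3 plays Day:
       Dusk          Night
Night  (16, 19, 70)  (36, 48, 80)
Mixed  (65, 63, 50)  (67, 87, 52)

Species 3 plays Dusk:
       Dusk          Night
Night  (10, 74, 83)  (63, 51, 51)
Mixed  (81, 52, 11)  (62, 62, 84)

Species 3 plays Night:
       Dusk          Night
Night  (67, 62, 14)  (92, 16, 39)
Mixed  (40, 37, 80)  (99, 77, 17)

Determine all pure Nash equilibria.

none

Mark each player's best response to every combination of opponents' strategies; a profile where every player is best-responding is a pure Nash equilibrium.
Species 1 against (Dusk, Day): payoffs 16, 65 → best response Mixed.
Species 1 against (Dusk, Dusk): payoffs 10, 81 → best response Mixed.
Species 1 against (Dusk, Night): payoffs 67, 40 → best response Night.
Species 1 against (Night, Day): payoffs 36, 67 → best response Mixed.
Species 1 against (Night, Dusk): payoffs 63, 62 → best response Night.
Species 1 against (Night, Night): payoffs 92, 99 → best response Mixed.
Species 2 against (Night, Day): payoffs 19, 48 → best response Night.
Species 2 against (Night, Dusk): payoffs 74, 51 → best response Dusk.
Species 2 against (Night, Night): payoffs 62, 16 → best response Dusk.
Species 2 against (Mixed, Day): payoffs 63, 87 → best response Night.
Species 2 against (Mixed, Dusk): payoffs 52, 62 → best response Night.
Species 2 against (Mixed, Night): payoffs 37, 77 → best response Night.
Species 3 against (Night, Dusk): payoffs 70, 83, 14 → best response Dusk.
Species 3 against (Night, Night): payoffs 80, 51, 39 → best response Day.
Species 3 against (Mixed, Dusk): payoffs 50, 11, 80 → best response Night.
Species 3 against (Mixed, Night): payoffs 52, 84, 17 → best response Dusk.
No profile is a mutual best response for all players.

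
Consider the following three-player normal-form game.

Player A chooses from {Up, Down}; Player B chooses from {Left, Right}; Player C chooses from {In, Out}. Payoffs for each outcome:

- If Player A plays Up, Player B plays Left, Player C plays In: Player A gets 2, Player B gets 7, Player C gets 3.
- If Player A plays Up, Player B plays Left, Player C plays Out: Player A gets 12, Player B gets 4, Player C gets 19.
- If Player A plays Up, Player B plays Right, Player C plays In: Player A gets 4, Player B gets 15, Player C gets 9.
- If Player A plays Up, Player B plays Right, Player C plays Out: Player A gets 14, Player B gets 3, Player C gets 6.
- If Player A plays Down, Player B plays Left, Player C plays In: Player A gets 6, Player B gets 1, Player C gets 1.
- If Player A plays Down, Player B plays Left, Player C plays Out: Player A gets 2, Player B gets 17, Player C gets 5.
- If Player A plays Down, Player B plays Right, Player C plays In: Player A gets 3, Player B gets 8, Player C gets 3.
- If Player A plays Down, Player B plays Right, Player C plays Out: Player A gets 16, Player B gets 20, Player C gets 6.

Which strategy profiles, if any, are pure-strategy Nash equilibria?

Pure-strategy Nash equilibria: (Up, Left, Out), (Up, Right, In), (Down, Right, Out)

(Up, Left, In): Player A can switch to Down (2 → 6). Not NE.
(Up, Left, Out): Player A gets 12, best alternative 2; Player B gets 4, best alternative 3; Player C gets 19, best alternative 3. No profitable deviation — NE.
(Up, Right, In): Player A gets 4, best alternative 3; Player B gets 15, best alternative 7; Player C gets 9, best alternative 6. No profitable deviation — NE.
(Up, Right, Out): Player A can switch to Down (14 → 16). Not NE.
(Down, Left, In): Player B can switch to Right (1 → 8). Not NE.
(Down, Left, Out): Player A can switch to Up (2 → 12). Not NE.
(Down, Right, In): Player A can switch to Up (3 → 4). Not NE.
(Down, Right, Out): Player A gets 16, best alternative 14; Player B gets 20, best alternative 17; Player C gets 6, best alternative 3. No profitable deviation — NE.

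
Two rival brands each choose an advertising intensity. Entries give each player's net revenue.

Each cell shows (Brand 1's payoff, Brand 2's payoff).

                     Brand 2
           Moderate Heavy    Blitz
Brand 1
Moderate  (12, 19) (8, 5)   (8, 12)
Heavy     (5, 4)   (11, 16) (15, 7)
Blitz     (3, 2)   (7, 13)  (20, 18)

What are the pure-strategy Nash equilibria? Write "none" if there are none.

Brand 1 against Moderate: payoffs 12, 5, 3 → best response Moderate.
Brand 1 against Heavy: payoffs 8, 11, 7 → best response Heavy.
Brand 1 against Blitz: payoffs 8, 15, 20 → best response Blitz.
Brand 2 against Moderate: payoffs 19, 5, 12 → best response Moderate.
Brand 2 against Heavy: payoffs 4, 16, 7 → best response Heavy.
Brand 2 against Blitz: payoffs 2, 13, 18 → best response Blitz.
Mutual best responses: (Moderate, Moderate); (Heavy, Heavy); (Blitz, Blitz).

(Moderate, Moderate) and (Heavy, Heavy) and (Blitz, Blitz)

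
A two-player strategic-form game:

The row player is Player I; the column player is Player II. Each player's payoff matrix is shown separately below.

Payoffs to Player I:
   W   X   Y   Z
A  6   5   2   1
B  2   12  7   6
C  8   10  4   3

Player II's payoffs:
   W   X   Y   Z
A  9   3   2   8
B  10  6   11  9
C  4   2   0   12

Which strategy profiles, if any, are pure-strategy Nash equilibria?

Pure NE: (B, Y)

(A, W): Player I can switch to C (6 → 8). Not NE.
(A, X): Player I can switch to B (5 → 12). Not NE.
(A, Y): Player I can switch to B (2 → 7). Not NE.
(A, Z): Player I can switch to B (1 → 6). Not NE.
(B, W): Player I can switch to A (2 → 6). Not NE.
(B, X): Player II can switch to W (6 → 10). Not NE.
(B, Y): Player I gets 7, best alternative 4; Player II gets 11, best alternative 10. No profitable deviation — NE.
(B, Z): Player II can switch to W (9 → 10). Not NE.
(C, W): Player II can switch to Z (4 → 12). Not NE.
(C, X): Player I can switch to B (10 → 12). Not NE.
(C, Y): Player I can switch to B (4 → 7). Not NE.
(C, Z): Player I can switch to B (3 → 6). Not NE.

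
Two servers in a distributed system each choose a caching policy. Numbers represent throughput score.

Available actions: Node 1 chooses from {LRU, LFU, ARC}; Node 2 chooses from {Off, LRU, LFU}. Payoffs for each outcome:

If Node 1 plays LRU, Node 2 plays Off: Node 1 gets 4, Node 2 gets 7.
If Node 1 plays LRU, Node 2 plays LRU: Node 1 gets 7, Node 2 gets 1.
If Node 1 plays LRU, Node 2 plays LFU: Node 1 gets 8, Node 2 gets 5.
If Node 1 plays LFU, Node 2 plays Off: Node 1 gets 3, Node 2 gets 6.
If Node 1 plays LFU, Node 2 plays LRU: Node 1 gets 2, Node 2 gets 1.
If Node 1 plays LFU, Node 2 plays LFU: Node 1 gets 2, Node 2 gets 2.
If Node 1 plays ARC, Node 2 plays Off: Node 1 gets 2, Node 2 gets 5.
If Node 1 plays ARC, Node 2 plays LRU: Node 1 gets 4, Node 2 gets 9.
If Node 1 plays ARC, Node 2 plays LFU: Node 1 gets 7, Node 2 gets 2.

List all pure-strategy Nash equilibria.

Node 1 against Off: payoffs 4, 3, 2 → best response LRU.
Node 1 against LRU: payoffs 7, 2, 4 → best response LRU.
Node 1 against LFU: payoffs 8, 2, 7 → best response LRU.
Node 2 against LRU: payoffs 7, 1, 5 → best response Off.
Node 2 against LFU: payoffs 6, 1, 2 → best response Off.
Node 2 against ARC: payoffs 5, 9, 2 → best response LRU.
Mutual best responses: (LRU, Off).

(LRU, Off)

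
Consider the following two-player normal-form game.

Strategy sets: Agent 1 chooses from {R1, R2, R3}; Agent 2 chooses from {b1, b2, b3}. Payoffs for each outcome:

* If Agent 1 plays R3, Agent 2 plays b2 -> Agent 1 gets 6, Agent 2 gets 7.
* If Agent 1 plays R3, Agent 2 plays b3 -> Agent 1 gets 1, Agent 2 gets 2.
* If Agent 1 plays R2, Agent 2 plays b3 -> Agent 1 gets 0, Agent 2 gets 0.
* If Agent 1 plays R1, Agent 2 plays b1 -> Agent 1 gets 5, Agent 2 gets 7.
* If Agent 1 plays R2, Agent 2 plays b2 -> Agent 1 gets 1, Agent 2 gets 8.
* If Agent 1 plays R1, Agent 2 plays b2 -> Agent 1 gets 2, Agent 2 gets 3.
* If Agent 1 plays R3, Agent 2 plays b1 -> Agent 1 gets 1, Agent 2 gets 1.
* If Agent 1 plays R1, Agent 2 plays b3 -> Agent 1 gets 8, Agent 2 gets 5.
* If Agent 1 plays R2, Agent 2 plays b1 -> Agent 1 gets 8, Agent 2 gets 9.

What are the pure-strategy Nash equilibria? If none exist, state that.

The pure Nash equilibria are (R2, b1), (R3, b2).

For each player, find the best response to each opponent profile; mutual best responses are the pure NE.
Agent 1 against b1: payoffs 5, 8, 1 → best response R2.
Agent 1 against b2: payoffs 2, 1, 6 → best response R3.
Agent 1 against b3: payoffs 8, 0, 1 → best response R1.
Agent 2 against R1: payoffs 7, 3, 5 → best response b1.
Agent 2 against R2: payoffs 9, 8, 0 → best response b1.
Agent 2 against R3: payoffs 1, 7, 2 → best response b2.
Mutual best responses: (R2, b1); (R3, b2).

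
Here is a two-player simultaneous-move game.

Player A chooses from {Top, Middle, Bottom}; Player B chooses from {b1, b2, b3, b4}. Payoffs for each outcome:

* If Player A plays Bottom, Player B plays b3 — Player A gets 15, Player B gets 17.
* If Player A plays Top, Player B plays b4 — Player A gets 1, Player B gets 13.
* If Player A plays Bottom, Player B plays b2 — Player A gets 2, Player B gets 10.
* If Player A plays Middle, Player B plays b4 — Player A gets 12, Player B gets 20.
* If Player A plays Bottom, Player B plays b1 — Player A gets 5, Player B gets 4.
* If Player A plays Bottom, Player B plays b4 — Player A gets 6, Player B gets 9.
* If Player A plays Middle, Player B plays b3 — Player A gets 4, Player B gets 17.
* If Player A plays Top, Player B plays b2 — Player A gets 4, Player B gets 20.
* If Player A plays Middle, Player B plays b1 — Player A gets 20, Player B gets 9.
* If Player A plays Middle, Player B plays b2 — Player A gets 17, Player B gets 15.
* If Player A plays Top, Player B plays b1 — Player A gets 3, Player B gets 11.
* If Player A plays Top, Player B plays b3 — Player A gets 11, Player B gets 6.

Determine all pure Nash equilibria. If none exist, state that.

The pure Nash equilibria are (Middle, b4); (Bottom, b3).

(Top, b1): Player A can switch to Middle (3 → 20). Not NE.
(Top, b2): Player A can switch to Middle (4 → 17). Not NE.
(Top, b3): Player A can switch to Bottom (11 → 15). Not NE.
(Top, b4): Player A can switch to Middle (1 → 12). Not NE.
(Middle, b1): Player B can switch to b2 (9 → 15). Not NE.
(Middle, b2): Player B can switch to b3 (15 → 17). Not NE.
(Middle, b3): Player A can switch to Top (4 → 11). Not NE.
(Middle, b4): Player A gets 12, best alternative 6; Player B gets 20, best alternative 17. No profitable deviation — NE.
(Bottom, b1): Player A can switch to Middle (5 → 20). Not NE.
(Bottom, b2): Player A can switch to Top (2 → 4). Not NE.
(Bottom, b3): Player A gets 15, best alternative 11; Player B gets 17, best alternative 10. No profitable deviation — NE.
(Bottom, b4): Player A can switch to Middle (6 → 12). Not NE.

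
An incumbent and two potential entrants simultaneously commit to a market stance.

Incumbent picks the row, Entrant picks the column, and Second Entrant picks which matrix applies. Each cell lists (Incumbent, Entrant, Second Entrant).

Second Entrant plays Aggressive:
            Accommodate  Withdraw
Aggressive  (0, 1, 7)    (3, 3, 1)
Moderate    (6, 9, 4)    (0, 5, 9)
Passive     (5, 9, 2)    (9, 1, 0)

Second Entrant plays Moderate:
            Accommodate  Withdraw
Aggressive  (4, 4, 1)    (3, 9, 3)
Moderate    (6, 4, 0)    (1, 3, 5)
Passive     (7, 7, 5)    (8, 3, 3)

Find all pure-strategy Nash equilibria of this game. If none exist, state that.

Incumbent against (Accommodate, Aggressive): payoffs 0, 6, 5 → best response Moderate.
Incumbent against (Accommodate, Moderate): payoffs 4, 6, 7 → best response Passive.
Incumbent against (Withdraw, Aggressive): payoffs 3, 0, 9 → best response Passive.
Incumbent against (Withdraw, Moderate): payoffs 3, 1, 8 → best response Passive.
Entrant against (Aggressive, Aggressive): payoffs 1, 3 → best response Withdraw.
Entrant against (Aggressive, Moderate): payoffs 4, 9 → best response Withdraw.
Entrant against (Moderate, Aggressive): payoffs 9, 5 → best response Accommodate.
Entrant against (Moderate, Moderate): payoffs 4, 3 → best response Accommodate.
Entrant against (Passive, Aggressive): payoffs 9, 1 → best response Accommodate.
Entrant against (Passive, Moderate): payoffs 7, 3 → best response Accommodate.
Second Entrant against (Aggressive, Accommodate): payoffs 7, 1 → best response Aggressive.
Second Entrant against (Aggressive, Withdraw): payoffs 1, 3 → best response Moderate.
Second Entrant against (Moderate, Accommodate): payoffs 4, 0 → best response Aggressive.
Second Entrant against (Moderate, Withdraw): payoffs 9, 5 → best response Aggressive.
Second Entrant against (Passive, Accommodate): payoffs 2, 5 → best response Moderate.
Second Entrant against (Passive, Withdraw): payoffs 0, 3 → best response Moderate.
Mutual best responses: (Moderate, Accommodate, Aggressive); (Passive, Accommodate, Moderate).

The pure Nash equilibria are (Moderate, Accommodate, Aggressive); (Passive, Accommodate, Moderate).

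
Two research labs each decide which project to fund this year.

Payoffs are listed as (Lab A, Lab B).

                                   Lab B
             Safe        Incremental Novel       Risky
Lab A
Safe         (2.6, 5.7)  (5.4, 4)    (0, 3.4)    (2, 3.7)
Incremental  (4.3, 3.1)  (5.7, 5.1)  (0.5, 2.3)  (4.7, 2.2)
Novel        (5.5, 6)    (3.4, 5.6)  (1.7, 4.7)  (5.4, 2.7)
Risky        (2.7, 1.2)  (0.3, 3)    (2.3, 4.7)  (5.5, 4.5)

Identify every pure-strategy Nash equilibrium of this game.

The pure Nash equilibria are (Incremental, Incremental), (Novel, Safe), (Risky, Novel).

Lab A against Safe: payoffs 2.6, 4.3, 5.5, 2.7 → best response Novel.
Lab A against Incremental: payoffs 5.4, 5.7, 3.4, 0.3 → best response Incremental.
Lab A against Novel: payoffs 0, 0.5, 1.7, 2.3 → best response Risky.
Lab A against Risky: payoffs 2, 4.7, 5.4, 5.5 → best response Risky.
Lab B against Safe: payoffs 5.7, 4, 3.4, 3.7 → best response Safe.
Lab B against Incremental: payoffs 3.1, 5.1, 2.3, 2.2 → best response Incremental.
Lab B against Novel: payoffs 6, 5.6, 4.7, 2.7 → best response Safe.
Lab B against Risky: payoffs 1.2, 3, 4.7, 4.5 → best response Novel.
Mutual best responses: (Incremental, Incremental); (Novel, Safe); (Risky, Novel).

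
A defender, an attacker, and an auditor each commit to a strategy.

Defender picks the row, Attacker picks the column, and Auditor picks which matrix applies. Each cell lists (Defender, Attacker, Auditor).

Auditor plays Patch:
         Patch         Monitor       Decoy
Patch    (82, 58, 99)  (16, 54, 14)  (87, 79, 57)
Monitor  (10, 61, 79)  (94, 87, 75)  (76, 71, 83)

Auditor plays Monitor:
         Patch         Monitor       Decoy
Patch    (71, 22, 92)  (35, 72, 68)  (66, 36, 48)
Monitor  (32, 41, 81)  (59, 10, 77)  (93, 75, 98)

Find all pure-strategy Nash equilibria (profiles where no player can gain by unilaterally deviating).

The pure Nash equilibria are (Patch, Decoy, Patch), (Monitor, Decoy, Monitor).

Defender against (Patch, Patch): payoffs 82, 10 → best response Patch.
Defender against (Patch, Monitor): payoffs 71, 32 → best response Patch.
Defender against (Monitor, Patch): payoffs 16, 94 → best response Monitor.
Defender against (Monitor, Monitor): payoffs 35, 59 → best response Monitor.
Defender against (Decoy, Patch): payoffs 87, 76 → best response Patch.
Defender against (Decoy, Monitor): payoffs 66, 93 → best response Monitor.
Attacker against (Patch, Patch): payoffs 58, 54, 79 → best response Decoy.
Attacker against (Patch, Monitor): payoffs 22, 72, 36 → best response Monitor.
Attacker against (Monitor, Patch): payoffs 61, 87, 71 → best response Monitor.
Attacker against (Monitor, Monitor): payoffs 41, 10, 75 → best response Decoy.
Auditor against (Patch, Patch): payoffs 99, 92 → best response Patch.
Auditor against (Patch, Monitor): payoffs 14, 68 → best response Monitor.
Auditor against (Patch, Decoy): payoffs 57, 48 → best response Patch.
Auditor against (Monitor, Patch): payoffs 79, 81 → best response Monitor.
Auditor against (Monitor, Monitor): payoffs 75, 77 → best response Monitor.
Auditor against (Monitor, Decoy): payoffs 83, 98 → best response Monitor.
Mutual best responses: (Patch, Decoy, Patch); (Monitor, Decoy, Monitor).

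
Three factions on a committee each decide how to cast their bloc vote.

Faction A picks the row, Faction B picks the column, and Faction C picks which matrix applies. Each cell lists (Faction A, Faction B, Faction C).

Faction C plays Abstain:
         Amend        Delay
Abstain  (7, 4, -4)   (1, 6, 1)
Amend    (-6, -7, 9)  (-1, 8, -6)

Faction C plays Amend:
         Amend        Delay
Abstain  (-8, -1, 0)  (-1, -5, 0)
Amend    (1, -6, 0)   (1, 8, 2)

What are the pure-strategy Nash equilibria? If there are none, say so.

The pure Nash equilibria are (Abstain, Delay, Abstain) and (Amend, Delay, Amend).

(Abstain, Amend, Abstain): Faction B can switch to Delay (4 → 6). Not NE.
(Abstain, Amend, Amend): Faction A can switch to Amend (-8 → 1). Not NE.
(Abstain, Delay, Abstain): Faction A gets 1, best alternative -1; Faction B gets 6, best alternative 4; Faction C gets 1, best alternative 0. No profitable deviation — NE.
(Abstain, Delay, Amend): Faction A can switch to Amend (-1 → 1). Not NE.
(Amend, Amend, Abstain): Faction A can switch to Abstain (-6 → 7). Not NE.
(Amend, Amend, Amend): Faction B can switch to Delay (-6 → 8). Not NE.
(Amend, Delay, Abstain): Faction A can switch to Abstain (-1 → 1). Not NE.
(Amend, Delay, Amend): Faction A gets 1, best alternative -1; Faction B gets 8, best alternative -6; Faction C gets 2, best alternative -6. No profitable deviation — NE.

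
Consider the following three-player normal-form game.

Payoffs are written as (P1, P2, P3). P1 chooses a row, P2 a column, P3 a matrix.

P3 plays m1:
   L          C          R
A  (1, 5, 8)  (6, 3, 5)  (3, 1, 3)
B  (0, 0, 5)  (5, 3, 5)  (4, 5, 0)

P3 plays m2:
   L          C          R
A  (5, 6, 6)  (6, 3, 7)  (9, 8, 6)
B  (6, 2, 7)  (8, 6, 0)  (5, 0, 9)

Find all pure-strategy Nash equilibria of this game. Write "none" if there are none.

Pure-strategy Nash equilibria: (A, L, m1) and (A, R, m2)

P1 against (L, m1): payoffs 1, 0 → best response A.
P1 against (L, m2): payoffs 5, 6 → best response B.
P1 against (C, m1): payoffs 6, 5 → best response A.
P1 against (C, m2): payoffs 6, 8 → best response B.
P1 against (R, m1): payoffs 3, 4 → best response B.
P1 against (R, m2): payoffs 9, 5 → best response A.
P2 against (A, m1): payoffs 5, 3, 1 → best response L.
P2 against (A, m2): payoffs 6, 3, 8 → best response R.
P2 against (B, m1): payoffs 0, 3, 5 → best response R.
P2 against (B, m2): payoffs 2, 6, 0 → best response C.
P3 against (A, L): payoffs 8, 6 → best response m1.
P3 against (A, C): payoffs 5, 7 → best response m2.
P3 against (A, R): payoffs 3, 6 → best response m2.
P3 against (B, L): payoffs 5, 7 → best response m2.
P3 against (B, C): payoffs 5, 0 → best response m1.
P3 against (B, R): payoffs 0, 9 → best response m2.
Mutual best responses: (A, L, m1); (A, R, m2).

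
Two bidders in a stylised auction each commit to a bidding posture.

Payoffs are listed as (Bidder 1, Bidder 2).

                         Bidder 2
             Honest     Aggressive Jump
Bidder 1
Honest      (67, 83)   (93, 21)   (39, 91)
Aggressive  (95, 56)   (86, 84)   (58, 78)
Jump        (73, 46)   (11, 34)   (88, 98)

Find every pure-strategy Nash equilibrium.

(Jump, Jump)

Bidder 1 against Honest: payoffs 67, 95, 73 → best response Aggressive.
Bidder 1 against Aggressive: payoffs 93, 86, 11 → best response Honest.
Bidder 1 against Jump: payoffs 39, 58, 88 → best response Jump.
Bidder 2 against Honest: payoffs 83, 21, 91 → best response Jump.
Bidder 2 against Aggressive: payoffs 56, 84, 78 → best response Aggressive.
Bidder 2 against Jump: payoffs 46, 34, 98 → best response Jump.
Mutual best responses: (Jump, Jump).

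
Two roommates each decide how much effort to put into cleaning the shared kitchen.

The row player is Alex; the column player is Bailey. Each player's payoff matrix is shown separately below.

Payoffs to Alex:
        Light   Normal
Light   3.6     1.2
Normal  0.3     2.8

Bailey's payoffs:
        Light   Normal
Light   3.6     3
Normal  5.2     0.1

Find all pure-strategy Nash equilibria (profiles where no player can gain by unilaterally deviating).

(Light, Light)

Mark each player's best response to every combination of opponents' strategies; a profile where every player is best-responding is a pure Nash equilibrium.
Alex against Light: payoffs 3.6, 0.3 → best response Light.
Alex against Normal: payoffs 1.2, 2.8 → best response Normal.
Bailey against Light: payoffs 3.6, 3 → best response Light.
Bailey against Normal: payoffs 5.2, 0.1 → best response Light.
Mutual best responses: (Light, Light).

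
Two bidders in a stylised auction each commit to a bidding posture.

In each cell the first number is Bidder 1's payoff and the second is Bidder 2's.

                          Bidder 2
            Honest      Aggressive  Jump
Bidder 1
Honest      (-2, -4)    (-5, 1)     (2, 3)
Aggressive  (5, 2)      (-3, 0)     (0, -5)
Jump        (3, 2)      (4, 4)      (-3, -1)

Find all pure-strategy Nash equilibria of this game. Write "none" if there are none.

(Honest, Jump); (Aggressive, Honest); (Jump, Aggressive)

For each player, find the best response to each opponent profile; mutual best responses are the pure NE.
Bidder 1 against Honest: payoffs -2, 5, 3 → best response Aggressive.
Bidder 1 against Aggressive: payoffs -5, -3, 4 → best response Jump.
Bidder 1 against Jump: payoffs 2, 0, -3 → best response Honest.
Bidder 2 against Honest: payoffs -4, 1, 3 → best response Jump.
Bidder 2 against Aggressive: payoffs 2, 0, -5 → best response Honest.
Bidder 2 against Jump: payoffs 2, 4, -1 → best response Aggressive.
Mutual best responses: (Honest, Jump); (Aggressive, Honest); (Jump, Aggressive).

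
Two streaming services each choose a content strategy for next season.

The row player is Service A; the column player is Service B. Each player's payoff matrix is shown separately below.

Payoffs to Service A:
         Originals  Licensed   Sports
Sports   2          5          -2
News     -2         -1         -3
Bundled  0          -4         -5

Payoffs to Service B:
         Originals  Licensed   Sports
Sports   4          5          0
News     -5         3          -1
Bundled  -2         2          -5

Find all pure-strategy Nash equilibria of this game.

Check each profile: it is a Nash equilibrium iff no player can strictly gain by switching unilaterally.
(Sports, Originals): Service B can switch to Licensed (4 → 5). Not NE.
(Sports, Licensed): Service A gets 5, best alternative -1; Service B gets 5, best alternative 4. No profitable deviation — NE.
(Sports, Sports): Service B can switch to Originals (0 → 4). Not NE.
(News, Originals): Service A can switch to Sports (-2 → 2). Not NE.
(News, Licensed): Service A can switch to Sports (-1 → 5). Not NE.
(News, Sports): Service A can switch to Sports (-3 → -2). Not NE.
(Bundled, Originals): Service A can switch to Sports (0 → 2). Not NE.
(Bundled, Licensed): Service A can switch to Sports (-4 → 5). Not NE.
(Bundled, Sports): Service A can switch to Sports (-5 → -2). Not NE.

(Sports, Licensed)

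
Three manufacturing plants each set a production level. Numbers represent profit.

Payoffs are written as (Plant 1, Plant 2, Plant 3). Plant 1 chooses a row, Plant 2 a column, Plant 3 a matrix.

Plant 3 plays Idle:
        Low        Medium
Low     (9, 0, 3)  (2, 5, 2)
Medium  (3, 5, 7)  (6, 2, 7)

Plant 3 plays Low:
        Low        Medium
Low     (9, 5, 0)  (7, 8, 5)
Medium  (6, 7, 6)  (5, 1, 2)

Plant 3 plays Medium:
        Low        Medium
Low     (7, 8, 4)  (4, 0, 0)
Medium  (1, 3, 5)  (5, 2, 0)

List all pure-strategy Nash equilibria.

(Low, Low, Medium); (Low, Medium, Low)

Mark each player's best response to every combination of opponents' strategies; a profile where every player is best-responding is a pure Nash equilibrium.
Plant 1 against (Low, Idle): payoffs 9, 3 → best response Low.
Plant 1 against (Low, Low): payoffs 9, 6 → best response Low.
Plant 1 against (Low, Medium): payoffs 7, 1 → best response Low.
Plant 1 against (Medium, Idle): payoffs 2, 6 → best response Medium.
Plant 1 against (Medium, Low): payoffs 7, 5 → best response Low.
Plant 1 against (Medium, Medium): payoffs 4, 5 → best response Medium.
Plant 2 against (Low, Idle): payoffs 0, 5 → best response Medium.
Plant 2 against (Low, Low): payoffs 5, 8 → best response Medium.
Plant 2 against (Low, Medium): payoffs 8, 0 → best response Low.
Plant 2 against (Medium, Idle): payoffs 5, 2 → best response Low.
Plant 2 against (Medium, Low): payoffs 7, 1 → best response Low.
Plant 2 against (Medium, Medium): payoffs 3, 2 → best response Low.
Plant 3 against (Low, Low): payoffs 3, 0, 4 → best response Medium.
Plant 3 against (Low, Medium): payoffs 2, 5, 0 → best response Low.
Plant 3 against (Medium, Low): payoffs 7, 6, 5 → best response Idle.
Plant 3 against (Medium, Medium): payoffs 7, 2, 0 → best response Idle.
Mutual best responses: (Low, Low, Medium); (Low, Medium, Low).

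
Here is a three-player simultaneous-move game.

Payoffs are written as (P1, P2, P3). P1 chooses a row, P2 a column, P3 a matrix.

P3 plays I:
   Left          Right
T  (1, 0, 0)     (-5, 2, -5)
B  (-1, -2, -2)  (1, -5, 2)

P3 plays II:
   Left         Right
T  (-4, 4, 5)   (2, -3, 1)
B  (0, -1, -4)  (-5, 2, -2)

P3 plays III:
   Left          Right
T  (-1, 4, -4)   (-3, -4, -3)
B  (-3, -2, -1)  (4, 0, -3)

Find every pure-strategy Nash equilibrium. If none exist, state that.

Mark each player's best response to every combination of opponents' strategies; a profile where every player is best-responding is a pure Nash equilibrium.
P1 against (Left, I): payoffs 1, -1 → best response T.
P1 against (Left, II): payoffs -4, 0 → best response B.
P1 against (Left, III): payoffs -1, -3 → best response T.
P1 against (Right, I): payoffs -5, 1 → best response B.
P1 against (Right, II): payoffs 2, -5 → best response T.
P1 against (Right, III): payoffs -3, 4 → best response B.
P2 against (T, I): payoffs 0, 2 → best response Right.
P2 against (T, II): payoffs 4, -3 → best response Left.
P2 against (T, III): payoffs 4, -4 → best response Left.
P2 against (B, I): payoffs -2, -5 → best response Left.
P2 against (B, II): payoffs -1, 2 → best response Right.
P2 against (B, III): payoffs -2, 0 → best response Right.
P3 against (T, Left): payoffs 0, 5, -4 → best response II.
P3 against (T, Right): payoffs -5, 1, -3 → best response II.
P3 against (B, Left): payoffs -2, -4, -1 → best response III.
P3 against (B, Right): payoffs 2, -2, -3 → best response I.
No profile is a mutual best response for all players.

This game has no pure Nash equilibrium.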